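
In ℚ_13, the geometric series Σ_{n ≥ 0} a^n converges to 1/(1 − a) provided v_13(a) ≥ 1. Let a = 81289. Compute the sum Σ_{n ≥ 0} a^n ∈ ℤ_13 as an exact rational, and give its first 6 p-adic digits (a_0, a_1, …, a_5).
Σ a^n = 1/(1 − a) = -1/81288;  first 6 digits = (1, 0, 0, 11, 2, 0)

v_13(a) = 3 ≥ 1, so the series converges in ℤ_13 to 1/(1 − a) = 1/(1 − 81289) = -1/81288. Expand this rational in ℤ_13: compute digits iteratively via d_i = x_i mod 13, x_{i+1} = (x_i − d_i)/13. The first 6 digits are (1, 0, 0, 11, 2, 0).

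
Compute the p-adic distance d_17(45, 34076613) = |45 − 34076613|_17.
d_17(45, 34076613) = 1/1419857

Step 1 — x − y = 45 − 34076613 = -34076568. Step 2 — v_17(-34076568) = 5 (factor: -34076568 = −(17^5 · 24); the sign does not affect v_p). Step 3 — |x − y|_17 = 17^{-5} = 1/1419857.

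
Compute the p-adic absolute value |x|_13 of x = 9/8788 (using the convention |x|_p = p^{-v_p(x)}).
|9/8788|_13 = 2197

Step 1 — compute v_13(x) by factoring powers of 13 out of the numerator and denominator: v_13(9/8788) = -3. Step 2 — apply |x|_p = p^{-v_p(x)} = 13^{3} = 2197.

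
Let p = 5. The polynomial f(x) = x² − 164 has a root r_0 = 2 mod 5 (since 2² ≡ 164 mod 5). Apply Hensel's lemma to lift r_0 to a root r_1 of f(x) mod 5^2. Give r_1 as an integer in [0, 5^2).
r_1 = 17 (mod 25)

Hensel's recurrence: r_{i+1} = r_i − f(r_i)·(f′(r_i))^{-1} mod 5^{i+2}, with f′(x) = 2x. Iterate:
  r_0 = 2 (mod 5)
  r_1 = 17 (mod 25)
Final: r_1 = 17, and one checks f(r_1) ≡ 0 mod 5^2.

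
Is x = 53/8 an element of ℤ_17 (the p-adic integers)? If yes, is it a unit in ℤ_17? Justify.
x ∈ ℤ_17^× (unit); v_17(x) = 0

ℤ_17 = {x ∈ ℚ_17 : v_17(x) ≥ 0} and ℤ_17^× = {x ∈ ℤ_17 : v_17(x) = 0}. Here v_17(53/8) = v_17(num) − v_17(den) = 0; compare against these criteria.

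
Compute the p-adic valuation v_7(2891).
v_7(2891) = 2

v_7(n) is the largest exponent k such that 7^k divides n. Factor out: 2891 = 7^2 · 59. (Sign doesn't affect v_p.) So v_7(2891) = 2.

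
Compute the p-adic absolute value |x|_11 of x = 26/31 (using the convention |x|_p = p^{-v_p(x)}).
|26/31|_11 = 1

Step 1 — compute v_11(x) by factoring powers of 11 out of the numerator and denominator: v_11(26/31) = 0. Step 2 — apply |x|_p = p^{-v_p(x)} = 11^{0} = 1.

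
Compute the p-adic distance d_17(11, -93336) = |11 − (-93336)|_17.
d_17(11, -93336) = 1/4913

Step 1 — x − y = 11 − (-93336) = 93347. Step 2 — v_17(93347) = 3 (factor: 93347 = (17^3 · 19); the sign does not affect v_p). Step 3 — |x − y|_17 = 17^{-3} = 1/4913.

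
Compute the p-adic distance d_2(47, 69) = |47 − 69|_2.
d_2(47, 69) = 1/2

Step 1 — x − y = 47 − 69 = -22. Step 2 — v_2(-22) = 1 (factor: -22 = −(2^1 · 11); the sign does not affect v_p). Step 3 — |x − y|_2 = 2^{-1} = 1/2.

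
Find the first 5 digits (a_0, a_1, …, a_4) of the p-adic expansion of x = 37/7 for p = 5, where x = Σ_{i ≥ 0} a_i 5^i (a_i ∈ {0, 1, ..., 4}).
(a_0, …, a_4) = (1, 3, 1, 4, 2)

v_5(37/7) = 0 (numerator and denominator both coprime to 5), so x ∈ ℤ_5^×. Compute digits iteratively via a_i = x_i mod 5, x_{i+1} = (x_i − a_i)/5, with x_0 = x:
  x_0 = 37/7;  a_0 = 1;  x_1 = (x_0 − 1)/5 = 6/7
  x_1 = 6/7;  a_1 = 3;  x_2 = (x_1 − 3)/5 = -3/7
  x_2 = -3/7;  a_2 = 1;  x_3 = (x_2 − 1)/5 = -2/7
  x_3 = -2/7;  a_3 = 4;  x_4 = (x_3 − 4)/5 = -6/7
  x_4 = -6/7;  a_4 = 2;  x_5 = (x_4 − 2)/5 = -4/7
Digits: (1, 3, 1, 4, 2).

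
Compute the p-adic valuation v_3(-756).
v_3(-756) = 3

v_3(n) is the largest exponent k such that 3^k divides n. Factor out: -756 = -3^3 · 28. (Sign doesn't affect v_p.) So v_3(-756) = 3.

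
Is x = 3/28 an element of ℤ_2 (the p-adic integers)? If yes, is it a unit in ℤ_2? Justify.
x ∉ ℤ_2 (v_2(x) = -2 < 0)

ℤ_2 = {x ∈ ℚ_2 : v_2(x) ≥ 0} and ℤ_2^× = {x ∈ ℤ_2 : v_2(x) = 0}. Here v_2(3/28) = v_2(num) − v_2(den) = -2; compare against these criteria.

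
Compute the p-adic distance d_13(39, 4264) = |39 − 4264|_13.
d_13(39, 4264) = 1/169

Step 1 — x − y = 39 − 4264 = -4225. Step 2 — v_13(-4225) = 2 (factor: -4225 = −(13^2 · 25); the sign does not affect v_p). Step 3 — |x − y|_13 = 13^{-2} = 1/169.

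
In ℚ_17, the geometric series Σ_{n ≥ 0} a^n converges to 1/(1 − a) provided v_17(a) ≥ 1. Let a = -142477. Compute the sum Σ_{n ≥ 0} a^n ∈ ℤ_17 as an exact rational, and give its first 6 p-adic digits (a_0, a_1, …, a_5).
Σ a^n = 1/(1 − a) = 1/142478;  first 6 digits = (1, 0, 0, 5, 15, 16)

v_17(a) = 3 ≥ 1, so the series converges in ℤ_17 to 1/(1 − a) = 1/(1 − (-142477)) = 1/142478. Expand this rational in ℤ_17: compute digits iteratively via d_i = x_i mod 17, x_{i+1} = (x_i − d_i)/17. The first 6 digits are (1, 0, 0, 5, 15, 16).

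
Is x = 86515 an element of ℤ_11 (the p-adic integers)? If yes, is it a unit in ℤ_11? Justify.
x ∈ ℤ_11 but not a unit; v_11(x) = 3 > 0

ℤ_11 = {x ∈ ℚ_11 : v_11(x) ≥ 0} and ℤ_11^× = {x ∈ ℤ_11 : v_11(x) = 0}. Here v_11(86515) = v_11(num) − v_11(den) = 3; compare against these criteria.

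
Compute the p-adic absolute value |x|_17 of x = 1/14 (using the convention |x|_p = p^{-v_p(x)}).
|1/14|_17 = 1

Step 1 — compute v_17(x) by factoring powers of 17 out of the numerator and denominator: v_17(1/14) = 0. Step 2 — apply |x|_p = p^{-v_p(x)} = 17^{0} = 1.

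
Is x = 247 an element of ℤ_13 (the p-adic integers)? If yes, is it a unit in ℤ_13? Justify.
x ∈ ℤ_13 but not a unit; v_13(x) = 1 > 0

ℤ_13 = {x ∈ ℚ_13 : v_13(x) ≥ 0} and ℤ_13^× = {x ∈ ℤ_13 : v_13(x) = 0}. Here v_13(247) = v_13(num) − v_13(den) = 1; compare against these criteria.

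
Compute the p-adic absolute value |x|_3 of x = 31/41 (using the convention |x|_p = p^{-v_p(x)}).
|31/41|_3 = 1

Step 1 — compute v_3(x) by factoring powers of 3 out of the numerator and denominator: v_3(31/41) = 0. Step 2 — apply |x|_p = p^{-v_p(x)} = 3^{0} = 1.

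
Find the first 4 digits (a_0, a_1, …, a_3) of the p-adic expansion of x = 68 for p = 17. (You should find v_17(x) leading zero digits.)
(a_0, …, a_3) = (0, 4, 0, 0)

v_17(68) = 1, so a_0 = ... = a_0 = 0. Factor out: x = 17^1 · u with u = 4 a unit in ℤ_17. Expand u iteratively via a_{v+i} = u_i mod 17, u_{i+1} = (u_i − a_{v+i})/17:
  u_0 = 4;  a_1 = 4;  u_1 = (u_0 − 4)/17 = 0
  u_1 = 0;  a_2 = 0;  u_2 = (u_1 − 0)/17 = 0
  u_2 = 0;  a_3 = 0;  u_3 = (u_2 − 0)/17 = 0
Digits: (0, 4, 0, 0).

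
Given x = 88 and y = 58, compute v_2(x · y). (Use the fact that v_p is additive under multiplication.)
v_2(5104) = 4

v_p(x) = 3 (factor: 88 = 2^3 · 11); v_p(y) = 1 (factor: 58 = 2^1 · 29). Additivity: v_p(xy) = v_p(x) + v_p(y) = 3 + 1 = 4. (Direct check: xy = 5104 = 2^4 · (319).)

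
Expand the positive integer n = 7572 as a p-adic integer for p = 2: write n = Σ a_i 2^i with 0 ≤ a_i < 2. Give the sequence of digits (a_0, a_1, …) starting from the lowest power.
(a_0, a_1, …) = (0, 0, 1, 0, 1, 0, 0, 1, 1, 0, 1, 1, 1)

Repeated division by 2 gives the digits low-to-high: 7572 = 1·2^2 + 1·2^4 + 1·2^7 + 1·2^8 + 1·2^10 + 1·2^11 + 1·2^12. Digit sequence: (0, 0, 1, 0, 1, 0, 0, 1, 1, 0, 1, 1, 1).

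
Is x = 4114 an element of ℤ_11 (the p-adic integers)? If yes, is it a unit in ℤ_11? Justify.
x ∈ ℤ_11 but not a unit; v_11(x) = 2 > 0

ℤ_11 = {x ∈ ℚ_11 : v_11(x) ≥ 0} and ℤ_11^× = {x ∈ ℤ_11 : v_11(x) = 0}. Here v_11(4114) = v_11(num) − v_11(den) = 2; compare against these criteria.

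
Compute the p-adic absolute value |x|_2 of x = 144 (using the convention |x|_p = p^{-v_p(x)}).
|144|_2 = 1/16

Step 1 — compute v_2(x) by factoring powers of 2 out of the numerator and denominator: v_2(144) = 4. Step 2 — apply |x|_p = p^{-v_p(x)} = 2^{-4} = 1/16.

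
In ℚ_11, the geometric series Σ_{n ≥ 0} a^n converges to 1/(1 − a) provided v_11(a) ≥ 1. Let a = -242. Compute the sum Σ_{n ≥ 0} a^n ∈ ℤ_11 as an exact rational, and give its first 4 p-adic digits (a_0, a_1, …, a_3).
Σ a^n = 1/(1 − a) = 1/243;  first 4 digits = (1, 0, 9, 10)

v_11(a) = 2 ≥ 1, so the series converges in ℤ_11 to 1/(1 − a) = 1/(1 − (-242)) = 1/243. Expand this rational in ℤ_11: compute digits iteratively via d_i = x_i mod 11, x_{i+1} = (x_i − d_i)/11. The first 4 digits are (1, 0, 9, 10).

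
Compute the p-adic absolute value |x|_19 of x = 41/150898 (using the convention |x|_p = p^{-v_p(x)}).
|41/150898|_19 = 6859

Step 1 — compute v_19(x) by factoring powers of 19 out of the numerator and denominator: v_19(41/150898) = -3. Step 2 — apply |x|_p = p^{-v_p(x)} = 19^{3} = 6859.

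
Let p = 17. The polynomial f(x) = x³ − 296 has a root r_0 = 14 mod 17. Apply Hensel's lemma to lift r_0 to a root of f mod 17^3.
r_2 = 1272 (mod 4913)

Hensel: r_{i+1} = r_i − f(r_i)/f′(r_i) mod 17^{i+2}, where f′(x) = 3x². Iterate:
  r_0 = 14 (mod 17)
  r_1 = 116 (mod 289)
  r_2 = 1272 (mod 4913)
Final: r = 1272 with f(r) ≡ 0 mod 17^3.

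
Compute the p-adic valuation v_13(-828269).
v_13(-828269) = 4

v_13(n) is the largest exponent k such that 13^k divides n. Factor out: -828269 = -13^4 · 29. (Sign doesn't affect v_p.) So v_13(-828269) = 4.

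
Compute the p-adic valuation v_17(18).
v_17(18) = 0

v_17(n) is the largest exponent k such that 17^k divides n. Factor out: 18 = 17^0 · 18. (Sign doesn't affect v_p.) So v_17(18) = 0.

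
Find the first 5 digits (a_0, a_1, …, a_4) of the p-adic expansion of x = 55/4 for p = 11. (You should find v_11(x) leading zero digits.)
(a_0, …, a_4) = (0, 4, 8, 2, 8)

v_11(55/4) = 1, so a_0 = ... = a_0 = 0. Factor out: x = 11^1 · u with u = 5/4 a unit in ℤ_11. Expand u iteratively via a_{v+i} = u_i mod 11, u_{i+1} = (u_i − a_{v+i})/11:
  u_0 = 5/4;  a_1 = 4;  u_1 = (u_0 − 4)/11 = -1/4
  u_1 = -1/4;  a_2 = 8;  u_2 = (u_1 − 8)/11 = -3/4
  u_2 = -3/4;  a_3 = 2;  u_3 = (u_2 − 2)/11 = -1/4
  u_3 = -1/4;  a_4 = 8;  u_4 = (u_3 − 8)/11 = -3/4
Digits: (0, 4, 8, 2, 8).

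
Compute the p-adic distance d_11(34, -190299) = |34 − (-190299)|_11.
d_11(34, -190299) = 1/14641

Step 1 — x − y = 34 − (-190299) = 190333. Step 2 — v_11(190333) = 4 (factor: 190333 = (11^4 · 13); the sign does not affect v_p). Step 3 — |x − y|_11 = 11^{-4} = 1/14641.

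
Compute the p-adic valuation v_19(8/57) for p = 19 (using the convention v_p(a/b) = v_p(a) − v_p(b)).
v_19(8/57) = -1

Factor powers of 19 from the numerator and denominator of the reduced fraction: 8 = 19^0 · 8 and 57 = 19^1 · 3. Apply v_p(a/b) = v_p(a) − v_p(b): v_19(8/57) = 0 − 1 = -1.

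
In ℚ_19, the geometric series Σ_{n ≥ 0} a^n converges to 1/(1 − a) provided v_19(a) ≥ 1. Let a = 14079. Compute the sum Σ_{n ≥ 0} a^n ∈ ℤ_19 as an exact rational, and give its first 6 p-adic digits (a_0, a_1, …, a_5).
Σ a^n = 1/(1 − a) = -1/14078;  first 6 digits = (1, 0, 1, 2, 1, 4)

v_19(a) = 2 ≥ 1, so the series converges in ℤ_19 to 1/(1 − a) = 1/(1 − 14079) = -1/14078. Expand this rational in ℤ_19: compute digits iteratively via d_i = x_i mod 19, x_{i+1} = (x_i − d_i)/19. The first 6 digits are (1, 0, 1, 2, 1, 4).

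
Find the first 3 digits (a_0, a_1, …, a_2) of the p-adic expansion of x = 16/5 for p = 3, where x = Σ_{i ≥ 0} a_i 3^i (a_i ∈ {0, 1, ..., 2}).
(a_0, …, a_2) = (2, 1, 1)

v_3(16/5) = 0 (numerator and denominator both coprime to 3), so x ∈ ℤ_3^×. Compute digits iteratively via a_i = x_i mod 3, x_{i+1} = (x_i − a_i)/3, with x_0 = x:
  x_0 = 16/5;  a_0 = 2;  x_1 = (x_0 − 2)/3 = 2/5
  x_1 = 2/5;  a_1 = 1;  x_2 = (x_1 − 1)/3 = -1/5
  x_2 = -1/5;  a_2 = 1;  x_3 = (x_2 − 1)/3 = -2/5
Digits: (2, 1, 1).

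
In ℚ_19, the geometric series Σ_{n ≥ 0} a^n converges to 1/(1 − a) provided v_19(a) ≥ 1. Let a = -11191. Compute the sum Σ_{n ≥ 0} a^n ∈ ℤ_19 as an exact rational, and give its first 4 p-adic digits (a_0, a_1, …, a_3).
Σ a^n = 1/(1 − a) = 1/11192;  first 4 digits = (1, 0, 7, 17)

v_19(a) = 2 ≥ 1, so the series converges in ℤ_19 to 1/(1 − a) = 1/(1 − (-11191)) = 1/11192. Expand this rational in ℤ_19: compute digits iteratively via d_i = x_i mod 19, x_{i+1} = (x_i − d_i)/19. The first 4 digits are (1, 0, 7, 17).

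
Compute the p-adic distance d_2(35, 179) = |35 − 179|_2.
d_2(35, 179) = 1/16

Step 1 — x − y = 35 − 179 = -144. Step 2 — v_2(-144) = 4 (factor: -144 = −(2^4 · 9); the sign does not affect v_p). Step 3 — |x − y|_2 = 2^{-4} = 1/16.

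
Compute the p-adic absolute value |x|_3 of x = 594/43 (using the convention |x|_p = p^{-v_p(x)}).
|594/43|_3 = 1/27

Step 1 — compute v_3(x) by factoring powers of 3 out of the numerator and denominator: v_3(594/43) = 3. Step 2 — apply |x|_p = p^{-v_p(x)} = 3^{-3} = 1/27.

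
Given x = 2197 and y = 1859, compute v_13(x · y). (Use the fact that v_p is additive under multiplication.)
v_13(4084223) = 5

v_p(x) = 3 (factor: 2197 = 13^3 · 1); v_p(y) = 2 (factor: 1859 = 13^2 · 11). Additivity: v_p(xy) = v_p(x) + v_p(y) = 3 + 2 = 5. (Direct check: xy = 4084223 = 13^5 · (11).)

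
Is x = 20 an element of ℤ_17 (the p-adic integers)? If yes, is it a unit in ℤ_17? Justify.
x ∈ ℤ_17^× (unit); v_17(x) = 0

ℤ_17 = {x ∈ ℚ_17 : v_17(x) ≥ 0} and ℤ_17^× = {x ∈ ℤ_17 : v_17(x) = 0}. Here v_17(20) = v_17(num) − v_17(den) = 0; compare against these criteria.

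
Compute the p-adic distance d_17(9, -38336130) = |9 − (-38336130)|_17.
d_17(9, -38336130) = 1/1419857

Step 1 — x − y = 9 − (-38336130) = 38336139. Step 2 — v_17(38336139) = 5 (factor: 38336139 = (17^5 · 27); the sign does not affect v_p). Step 3 — |x − y|_17 = 17^{-5} = 1/1419857.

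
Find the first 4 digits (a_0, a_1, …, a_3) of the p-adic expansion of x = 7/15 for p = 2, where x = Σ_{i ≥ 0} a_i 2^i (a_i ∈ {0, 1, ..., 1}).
(a_0, …, a_3) = (1, 0, 0, 1)

v_2(7/15) = 0 (numerator and denominator both coprime to 2), so x ∈ ℤ_2^×. Compute digits iteratively via a_i = x_i mod 2, x_{i+1} = (x_i − a_i)/2, with x_0 = x:
  x_0 = 7/15;  a_0 = 1;  x_1 = (x_0 − 1)/2 = -4/15
  x_1 = -4/15;  a_1 = 0;  x_2 = (x_1 − 0)/2 = -2/15
  x_2 = -2/15;  a_2 = 0;  x_3 = (x_2 − 0)/2 = -1/15
  x_3 = -1/15;  a_3 = 1;  x_4 = (x_3 − 1)/2 = -8/15
Digits: (1, 0, 0, 1).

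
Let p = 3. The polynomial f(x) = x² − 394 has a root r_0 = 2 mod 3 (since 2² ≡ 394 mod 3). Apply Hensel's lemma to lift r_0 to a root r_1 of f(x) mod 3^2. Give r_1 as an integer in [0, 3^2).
r_1 = 5 (mod 9)

Hensel's recurrence: r_{i+1} = r_i − f(r_i)·(f′(r_i))^{-1} mod 3^{i+2}, with f′(x) = 2x. Iterate:
  r_0 = 2 (mod 3)
  r_1 = 5 (mod 9)
Final: r_1 = 5, and one checks f(r_1) ≡ 0 mod 3^2.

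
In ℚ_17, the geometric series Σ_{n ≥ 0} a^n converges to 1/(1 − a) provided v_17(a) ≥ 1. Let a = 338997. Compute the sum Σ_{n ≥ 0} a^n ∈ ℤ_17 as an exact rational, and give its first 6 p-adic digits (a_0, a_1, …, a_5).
Σ a^n = 1/(1 − a) = -1/338996;  first 6 digits = (1, 0, 0, 1, 4, 0)

v_17(a) = 3 ≥ 1, so the series converges in ℤ_17 to 1/(1 − a) = 1/(1 − 338997) = -1/338996. Expand this rational in ℤ_17: compute digits iteratively via d_i = x_i mod 17, x_{i+1} = (x_i − d_i)/17. The first 6 digits are (1, 0, 0, 1, 4, 0).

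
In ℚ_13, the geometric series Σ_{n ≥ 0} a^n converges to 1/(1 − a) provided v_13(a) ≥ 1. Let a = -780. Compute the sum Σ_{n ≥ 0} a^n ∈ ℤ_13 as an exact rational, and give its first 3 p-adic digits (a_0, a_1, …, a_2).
Σ a^n = 1/(1 − a) = 1/781;  first 3 digits = (1, 5, 7)

v_13(a) = 1 ≥ 1, so the series converges in ℤ_13 to 1/(1 − a) = 1/(1 − (-780)) = 1/781. Expand this rational in ℤ_13: compute digits iteratively via d_i = x_i mod 13, x_{i+1} = (x_i − d_i)/13. The first 3 digits are (1, 5, 7).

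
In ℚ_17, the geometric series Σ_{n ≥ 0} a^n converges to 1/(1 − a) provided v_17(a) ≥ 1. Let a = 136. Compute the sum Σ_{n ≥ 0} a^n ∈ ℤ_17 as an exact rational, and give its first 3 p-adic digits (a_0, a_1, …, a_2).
Σ a^n = 1/(1 − a) = -1/135;  first 3 digits = (1, 8, 13)

v_17(a) = 1 ≥ 1, so the series converges in ℤ_17 to 1/(1 − a) = 1/(1 − 136) = -1/135. Expand this rational in ℤ_17: compute digits iteratively via d_i = x_i mod 17, x_{i+1} = (x_i − d_i)/17. The first 3 digits are (1, 8, 13).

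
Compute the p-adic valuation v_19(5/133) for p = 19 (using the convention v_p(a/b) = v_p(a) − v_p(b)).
v_19(5/133) = -1

Factor powers of 19 from the numerator and denominator of the reduced fraction: 5 = 19^0 · 5 and 133 = 19^1 · 7. Apply v_p(a/b) = v_p(a) − v_p(b): v_19(5/133) = 0 − 1 = -1.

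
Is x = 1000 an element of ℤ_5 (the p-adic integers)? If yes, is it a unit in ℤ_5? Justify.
x ∈ ℤ_5 but not a unit; v_5(x) = 3 > 0

ℤ_5 = {x ∈ ℚ_5 : v_5(x) ≥ 0} and ℤ_5^× = {x ∈ ℤ_5 : v_5(x) = 0}. Here v_5(1000) = v_5(num) − v_5(den) = 3; compare against these criteria.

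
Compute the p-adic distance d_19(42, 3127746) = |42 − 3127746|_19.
d_19(42, 3127746) = 1/130321

Step 1 — x − y = 42 − 3127746 = -3127704. Step 2 — v_19(-3127704) = 4 (factor: -3127704 = −(19^4 · 24); the sign does not affect v_p). Step 3 — |x − y|_19 = 19^{-4} = 1/130321.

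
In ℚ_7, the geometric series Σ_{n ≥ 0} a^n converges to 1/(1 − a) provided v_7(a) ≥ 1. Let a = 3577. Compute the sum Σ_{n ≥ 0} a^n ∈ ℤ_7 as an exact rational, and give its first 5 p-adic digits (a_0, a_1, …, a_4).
Σ a^n = 1/(1 − a) = -1/3576;  first 5 digits = (1, 0, 3, 3, 3)

v_7(a) = 2 ≥ 1, so the series converges in ℤ_7 to 1/(1 − a) = 1/(1 − 3577) = -1/3576. Expand this rational in ℤ_7: compute digits iteratively via d_i = x_i mod 7, x_{i+1} = (x_i − d_i)/7. The first 5 digits are (1, 0, 3, 3, 3).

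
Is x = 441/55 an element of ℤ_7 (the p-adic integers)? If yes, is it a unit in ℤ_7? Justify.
x ∈ ℤ_7 but not a unit; v_7(x) = 2 > 0

ℤ_7 = {x ∈ ℚ_7 : v_7(x) ≥ 0} and ℤ_7^× = {x ∈ ℤ_7 : v_7(x) = 0}. Here v_7(441/55) = v_7(num) − v_7(den) = 2; compare against these criteria.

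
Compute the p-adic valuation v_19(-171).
v_19(-171) = 1

v_19(n) is the largest exponent k such that 19^k divides n. Factor out: -171 = -19^1 · 9. (Sign doesn't affect v_p.) So v_19(-171) = 1.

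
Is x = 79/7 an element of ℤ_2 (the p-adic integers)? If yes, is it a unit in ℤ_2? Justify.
x ∈ ℤ_2^× (unit); v_2(x) = 0

ℤ_2 = {x ∈ ℚ_2 : v_2(x) ≥ 0} and ℤ_2^× = {x ∈ ℤ_2 : v_2(x) = 0}. Here v_2(79/7) = v_2(num) − v_2(den) = 0; compare against these criteria.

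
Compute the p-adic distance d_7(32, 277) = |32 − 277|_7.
d_7(32, 277) = 1/49

Step 1 — x − y = 32 − 277 = -245. Step 2 — v_7(-245) = 2 (factor: -245 = −(7^2 · 5); the sign does not affect v_p). Step 3 — |x − y|_7 = 7^{-2} = 1/49.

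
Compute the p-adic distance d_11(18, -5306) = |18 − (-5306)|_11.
d_11(18, -5306) = 1/1331

Step 1 — x − y = 18 − (-5306) = 5324. Step 2 — v_11(5324) = 3 (factor: 5324 = (11^3 · 4); the sign does not affect v_p). Step 3 — |x − y|_11 = 11^{-3} = 1/1331.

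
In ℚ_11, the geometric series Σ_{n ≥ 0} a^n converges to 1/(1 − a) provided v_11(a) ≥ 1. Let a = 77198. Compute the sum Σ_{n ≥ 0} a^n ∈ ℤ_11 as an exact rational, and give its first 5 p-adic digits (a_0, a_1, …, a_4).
Σ a^n = 1/(1 − a) = -1/77197;  first 5 digits = (1, 0, 0, 3, 5)

v_11(a) = 3 ≥ 1, so the series converges in ℤ_11 to 1/(1 − a) = 1/(1 − 77198) = -1/77197. Expand this rational in ℤ_11: compute digits iteratively via d_i = x_i mod 11, x_{i+1} = (x_i − d_i)/11. The first 5 digits are (1, 0, 0, 3, 5).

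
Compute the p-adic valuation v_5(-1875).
v_5(-1875) = 4

v_5(n) is the largest exponent k such that 5^k divides n. Factor out: -1875 = -5^4 · 3. (Sign doesn't affect v_p.) So v_5(-1875) = 4.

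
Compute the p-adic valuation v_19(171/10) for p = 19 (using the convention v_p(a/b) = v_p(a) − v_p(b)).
v_19(171/10) = 1

Factor powers of 19 from the numerator and denominator of the reduced fraction: 171 = 19^1 · 9 and 10 = 19^0 · 10. Apply v_p(a/b) = v_p(a) − v_p(b): v_19(171/10) = 1 − 0 = 1.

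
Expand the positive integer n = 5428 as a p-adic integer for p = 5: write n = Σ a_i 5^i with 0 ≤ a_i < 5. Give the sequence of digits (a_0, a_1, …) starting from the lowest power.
(a_0, a_1, …) = (3, 0, 2, 3, 3, 1)

Repeated division by 5 gives the digits low-to-high: 5428 = 3 + 2·5^2 + 3·5^3 + 3·5^4 + 1·5^5. Digit sequence: (3, 0, 2, 3, 3, 1).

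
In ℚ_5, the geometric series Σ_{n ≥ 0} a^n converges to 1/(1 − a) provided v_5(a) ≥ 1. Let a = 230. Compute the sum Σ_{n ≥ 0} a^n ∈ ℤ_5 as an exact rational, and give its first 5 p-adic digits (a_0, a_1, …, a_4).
Σ a^n = 1/(1 − a) = -1/229;  first 5 digits = (1, 1, 0, 1, 3)

v_5(a) = 1 ≥ 1, so the series converges in ℤ_5 to 1/(1 − a) = 1/(1 − 230) = -1/229. Expand this rational in ℤ_5: compute digits iteratively via d_i = x_i mod 5, x_{i+1} = (x_i − d_i)/5. The first 5 digits are (1, 1, 0, 1, 3).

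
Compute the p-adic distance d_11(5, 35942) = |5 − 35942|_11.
d_11(5, 35942) = 1/1331

Step 1 — x − y = 5 − 35942 = -35937. Step 2 — v_11(-35937) = 3 (factor: -35937 = −(11^3 · 27); the sign does not affect v_p). Step 3 — |x − y|_11 = 11^{-3} = 1/1331.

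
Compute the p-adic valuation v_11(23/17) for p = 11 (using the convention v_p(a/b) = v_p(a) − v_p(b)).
v_11(23/17) = 0

Factor powers of 11 from the numerator and denominator of the reduced fraction: 23 = 11^0 · 23 and 17 = 11^0 · 17. Apply v_p(a/b) = v_p(a) − v_p(b): v_11(23/17) = 0 − 0 = 0.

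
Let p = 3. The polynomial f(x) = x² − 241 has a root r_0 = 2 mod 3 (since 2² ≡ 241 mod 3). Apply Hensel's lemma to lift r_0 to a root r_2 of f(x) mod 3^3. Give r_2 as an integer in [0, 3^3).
r_2 = 5 (mod 27)

Hensel's recurrence: r_{i+1} = r_i − f(r_i)·(f′(r_i))^{-1} mod 3^{i+2}, with f′(x) = 2x. Iterate:
  r_0 = 2 (mod 3)
  r_1 = 5 (mod 9)
  r_2 = 5 (mod 27)
Final: r_2 = 5, and one checks f(r_2) ≡ 0 mod 3^3.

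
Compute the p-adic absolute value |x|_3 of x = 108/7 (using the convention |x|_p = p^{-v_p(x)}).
|108/7|_3 = 1/27

Step 1 — compute v_3(x) by factoring powers of 3 out of the numerator and denominator: v_3(108/7) = 3. Step 2 — apply |x|_p = p^{-v_p(x)} = 3^{-3} = 1/27.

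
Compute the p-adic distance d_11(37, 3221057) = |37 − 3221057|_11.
d_11(37, 3221057) = 1/161051

Step 1 — x − y = 37 − 3221057 = -3221020. Step 2 — v_11(-3221020) = 5 (factor: -3221020 = −(11^5 · 20); the sign does not affect v_p). Step 3 — |x − y|_11 = 11^{-5} = 1/161051.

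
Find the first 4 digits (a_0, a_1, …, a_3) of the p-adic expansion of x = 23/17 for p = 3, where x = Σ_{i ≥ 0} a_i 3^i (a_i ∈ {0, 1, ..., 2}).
(a_0, …, a_3) = (1, 1, 2, 1)

v_3(23/17) = 0 (numerator and denominator both coprime to 3), so x ∈ ℤ_3^×. Compute digits iteratively via a_i = x_i mod 3, x_{i+1} = (x_i − a_i)/3, with x_0 = x:
  x_0 = 23/17;  a_0 = 1;  x_1 = (x_0 − 1)/3 = 2/17
  x_1 = 2/17;  a_1 = 1;  x_2 = (x_1 − 1)/3 = -5/17
  x_2 = -5/17;  a_2 = 2;  x_3 = (x_2 − 2)/3 = -13/17
  x_3 = -13/17;  a_3 = 1;  x_4 = (x_3 − 1)/3 = -10/17
Digits: (1, 1, 2, 1).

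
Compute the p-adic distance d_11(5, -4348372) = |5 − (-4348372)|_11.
d_11(5, -4348372) = 1/161051

Step 1 — x − y = 5 − (-4348372) = 4348377. Step 2 — v_11(4348377) = 5 (factor: 4348377 = (11^5 · 27); the sign does not affect v_p). Step 3 — |x − y|_11 = 11^{-5} = 1/161051.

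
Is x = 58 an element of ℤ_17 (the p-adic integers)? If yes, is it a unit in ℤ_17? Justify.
x ∈ ℤ_17^× (unit); v_17(x) = 0

ℤ_17 = {x ∈ ℚ_17 : v_17(x) ≥ 0} and ℤ_17^× = {x ∈ ℤ_17 : v_17(x) = 0}. Here v_17(58) = v_17(num) − v_17(den) = 0; compare against these criteria.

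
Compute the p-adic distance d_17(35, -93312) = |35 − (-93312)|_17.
d_17(35, -93312) = 1/4913

Step 1 — x − y = 35 − (-93312) = 93347. Step 2 — v_17(93347) = 3 (factor: 93347 = (17^3 · 19); the sign does not affect v_p). Step 3 — |x − y|_17 = 17^{-3} = 1/4913.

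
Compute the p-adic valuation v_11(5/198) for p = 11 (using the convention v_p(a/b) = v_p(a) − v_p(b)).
v_11(5/198) = -1

Factor powers of 11 from the numerator and denominator of the reduced fraction: 5 = 11^0 · 5 and 198 = 11^1 · 18. Apply v_p(a/b) = v_p(a) − v_p(b): v_11(5/198) = 0 − 1 = -1.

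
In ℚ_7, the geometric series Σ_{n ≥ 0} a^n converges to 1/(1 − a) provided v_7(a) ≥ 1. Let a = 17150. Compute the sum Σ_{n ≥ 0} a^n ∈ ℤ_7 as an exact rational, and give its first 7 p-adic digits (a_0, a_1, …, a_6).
Σ a^n = 1/(1 − a) = -1/17149;  first 7 digits = (1, 0, 0, 1, 0, 1, 1)

v_7(a) = 3 ≥ 1, so the series converges in ℤ_7 to 1/(1 − a) = 1/(1 − 17150) = -1/17149. Expand this rational in ℤ_7: compute digits iteratively via d_i = x_i mod 7, x_{i+1} = (x_i − d_i)/7. The first 7 digits are (1, 0, 0, 1, 0, 1, 1).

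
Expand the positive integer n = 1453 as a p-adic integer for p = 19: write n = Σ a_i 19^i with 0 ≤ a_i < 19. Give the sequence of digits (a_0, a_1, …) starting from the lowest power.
(a_0, a_1, …) = (9, 0, 4)

Repeated division by 19 gives the digits low-to-high: 1453 = 9 + 4·19^2. Digit sequence: (9, 0, 4).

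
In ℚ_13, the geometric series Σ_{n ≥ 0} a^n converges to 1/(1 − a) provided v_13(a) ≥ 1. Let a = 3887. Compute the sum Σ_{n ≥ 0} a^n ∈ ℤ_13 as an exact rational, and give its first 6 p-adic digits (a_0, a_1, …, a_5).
Σ a^n = 1/(1 − a) = -1/3886;  first 6 digits = (1, 0, 10, 1, 9, 1)

v_13(a) = 2 ≥ 1, so the series converges in ℤ_13 to 1/(1 − a) = 1/(1 − 3887) = -1/3886. Expand this rational in ℤ_13: compute digits iteratively via d_i = x_i mod 13, x_{i+1} = (x_i − d_i)/13. The first 6 digits are (1, 0, 10, 1, 9, 1).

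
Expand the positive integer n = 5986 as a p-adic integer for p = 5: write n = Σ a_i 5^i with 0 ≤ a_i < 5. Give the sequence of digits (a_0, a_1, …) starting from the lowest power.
(a_0, a_1, …) = (1, 2, 4, 2, 4, 1)

Repeated division by 5 gives the digits low-to-high: 5986 = 1 + 2·5^1 + 4·5^2 + 2·5^3 + 4·5^4 + 1·5^5. Digit sequence: (1, 2, 4, 2, 4, 1).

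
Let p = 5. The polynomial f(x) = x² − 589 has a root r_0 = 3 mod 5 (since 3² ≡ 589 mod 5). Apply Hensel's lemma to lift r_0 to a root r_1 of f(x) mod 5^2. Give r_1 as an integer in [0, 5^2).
r_1 = 8 (mod 25)

Hensel's recurrence: r_{i+1} = r_i − f(r_i)·(f′(r_i))^{-1} mod 5^{i+2}, with f′(x) = 2x. Iterate:
  r_0 = 3 (mod 5)
  r_1 = 8 (mod 25)
Final: r_1 = 8, and one checks f(r_1) ≡ 0 mod 5^2.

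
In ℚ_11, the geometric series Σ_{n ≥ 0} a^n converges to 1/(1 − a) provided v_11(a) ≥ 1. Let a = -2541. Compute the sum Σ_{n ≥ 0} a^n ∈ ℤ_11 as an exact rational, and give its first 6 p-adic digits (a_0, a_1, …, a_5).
Σ a^n = 1/(1 − a) = 1/2542;  first 6 digits = (1, 0, 1, 9, 0, 7)

v_11(a) = 2 ≥ 1, so the series converges in ℤ_11 to 1/(1 − a) = 1/(1 − (-2541)) = 1/2542. Expand this rational in ℤ_11: compute digits iteratively via d_i = x_i mod 11, x_{i+1} = (x_i − d_i)/11. The first 6 digits are (1, 0, 1, 9, 0, 7).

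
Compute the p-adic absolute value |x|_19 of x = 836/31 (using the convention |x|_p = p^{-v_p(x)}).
|836/31|_19 = 1/19

Step 1 — compute v_19(x) by factoring powers of 19 out of the numerator and denominator: v_19(836/31) = 1. Step 2 — apply |x|_p = p^{-v_p(x)} = 19^{-1} = 1/19.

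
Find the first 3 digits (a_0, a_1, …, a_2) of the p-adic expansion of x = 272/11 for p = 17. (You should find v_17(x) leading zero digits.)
(a_0, …, a_2) = (0, 3, 3)

v_17(272/11) = 1, so a_0 = ... = a_0 = 0. Factor out: x = 17^1 · u with u = 16/11 a unit in ℤ_17. Expand u iteratively via a_{v+i} = u_i mod 17, u_{i+1} = (u_i − a_{v+i})/17:
  u_0 = 16/11;  a_1 = 3;  u_1 = (u_0 − 3)/17 = -1/11
  u_1 = -1/11;  a_2 = 3;  u_2 = (u_1 − 3)/17 = -2/11
Digits: (0, 3, 3).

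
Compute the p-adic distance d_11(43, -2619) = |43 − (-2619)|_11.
d_11(43, -2619) = 1/1331

Step 1 — x − y = 43 − (-2619) = 2662. Step 2 — v_11(2662) = 3 (factor: 2662 = (11^3 · 2); the sign does not affect v_p). Step 3 — |x − y|_11 = 11^{-3} = 1/1331.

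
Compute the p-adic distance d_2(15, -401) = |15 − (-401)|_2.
d_2(15, -401) = 1/32

Step 1 — x − y = 15 − (-401) = 416. Step 2 — v_2(416) = 5 (factor: 416 = (2^5 · 13); the sign does not affect v_p). Step 3 — |x − y|_2 = 2^{-5} = 1/32.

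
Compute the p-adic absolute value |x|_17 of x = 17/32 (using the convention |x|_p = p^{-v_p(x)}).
|17/32|_17 = 1/17

Step 1 — compute v_17(x) by factoring powers of 17 out of the numerator and denominator: v_17(17/32) = 1. Step 2 — apply |x|_p = p^{-v_p(x)} = 17^{-1} = 1/17.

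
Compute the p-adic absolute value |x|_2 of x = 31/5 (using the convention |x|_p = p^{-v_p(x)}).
|31/5|_2 = 1

Step 1 — compute v_2(x) by factoring powers of 2 out of the numerator and denominator: v_2(31/5) = 0. Step 2 — apply |x|_p = p^{-v_p(x)} = 2^{0} = 1.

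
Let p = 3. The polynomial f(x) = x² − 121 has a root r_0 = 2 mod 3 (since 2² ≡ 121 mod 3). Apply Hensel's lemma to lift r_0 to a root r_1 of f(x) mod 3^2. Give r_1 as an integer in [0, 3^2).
r_1 = 2 (mod 9)

Hensel's recurrence: r_{i+1} = r_i − f(r_i)·(f′(r_i))^{-1} mod 3^{i+2}, with f′(x) = 2x. Iterate:
  r_0 = 2 (mod 3)
  r_1 = 2 (mod 9)
Final: r_1 = 2, and one checks f(r_1) ≡ 0 mod 3^2.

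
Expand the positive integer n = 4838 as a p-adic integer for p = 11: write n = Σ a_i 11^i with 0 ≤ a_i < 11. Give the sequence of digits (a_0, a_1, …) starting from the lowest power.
(a_0, a_1, …) = (9, 10, 6, 3)

Repeated division by 11 gives the digits low-to-high: 4838 = 9 + 10·11^1 + 6·11^2 + 3·11^3. Digit sequence: (9, 10, 6, 3).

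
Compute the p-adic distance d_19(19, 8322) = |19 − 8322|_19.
d_19(19, 8322) = 1/361

Step 1 — x − y = 19 − 8322 = -8303. Step 2 — v_19(-8303) = 2 (factor: -8303 = −(19^2 · 23); the sign does not affect v_p). Step 3 — |x − y|_19 = 19^{-2} = 1/361.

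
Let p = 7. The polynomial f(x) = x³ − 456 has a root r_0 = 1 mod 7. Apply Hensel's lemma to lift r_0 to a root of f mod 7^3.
r_2 = 169 (mod 343)

Hensel: r_{i+1} = r_i − f(r_i)/f′(r_i) mod 7^{i+2}, where f′(x) = 3x². Iterate:
  r_0 = 1 (mod 7)
  r_1 = 22 (mod 49)
  r_2 = 169 (mod 343)
Final: r = 169 with f(r) ≡ 0 mod 7^3.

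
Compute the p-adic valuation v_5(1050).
v_5(1050) = 2

v_5(n) is the largest exponent k such that 5^k divides n. Factor out: 1050 = 5^2 · 42. (Sign doesn't affect v_p.) So v_5(1050) = 2.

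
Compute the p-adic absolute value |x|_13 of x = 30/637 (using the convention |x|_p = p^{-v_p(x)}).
|30/637|_13 = 13

Step 1 — compute v_13(x) by factoring powers of 13 out of the numerator and denominator: v_13(30/637) = -1. Step 2 — apply |x|_p = p^{-v_p(x)} = 13^{1} = 13.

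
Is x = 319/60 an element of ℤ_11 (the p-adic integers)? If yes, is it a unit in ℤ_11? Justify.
x ∈ ℤ_11 but not a unit; v_11(x) = 1 > 0

ℤ_11 = {x ∈ ℚ_11 : v_11(x) ≥ 0} and ℤ_11^× = {x ∈ ℤ_11 : v_11(x) = 0}. Here v_11(319/60) = v_11(num) − v_11(den) = 1; compare against these criteria.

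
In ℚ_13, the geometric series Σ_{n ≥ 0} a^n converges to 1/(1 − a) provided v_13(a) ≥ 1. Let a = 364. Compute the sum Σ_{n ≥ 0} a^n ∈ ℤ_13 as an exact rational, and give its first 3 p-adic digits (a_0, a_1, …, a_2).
Σ a^n = 1/(1 − a) = -1/363;  first 3 digits = (1, 2, 6)

v_13(a) = 1 ≥ 1, so the series converges in ℤ_13 to 1/(1 − a) = 1/(1 − 364) = -1/363. Expand this rational in ℤ_13: compute digits iteratively via d_i = x_i mod 13, x_{i+1} = (x_i − d_i)/13. The first 3 digits are (1, 2, 6).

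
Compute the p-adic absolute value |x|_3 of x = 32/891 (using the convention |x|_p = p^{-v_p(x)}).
|32/891|_3 = 81

Step 1 — compute v_3(x) by factoring powers of 3 out of the numerator and denominator: v_3(32/891) = -4. Step 2 — apply |x|_p = p^{-v_p(x)} = 3^{4} = 81.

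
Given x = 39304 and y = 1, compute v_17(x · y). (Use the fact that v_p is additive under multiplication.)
v_17(39304) = 3

v_p(x) = 3 (factor: 39304 = 17^3 · 8); v_p(y) = 0 (factor: 1 = 17^0 · 1). Additivity: v_p(xy) = v_p(x) + v_p(y) = 3 + 0 = 3. (Direct check: xy = 39304 = 17^3 · (8).)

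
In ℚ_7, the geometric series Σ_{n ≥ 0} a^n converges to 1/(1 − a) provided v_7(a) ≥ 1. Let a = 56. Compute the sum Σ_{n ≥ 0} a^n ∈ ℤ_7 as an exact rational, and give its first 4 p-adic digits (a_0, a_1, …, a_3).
Σ a^n = 1/(1 − a) = -1/55;  first 4 digits = (1, 1, 2, 3)

v_7(a) = 1 ≥ 1, so the series converges in ℤ_7 to 1/(1 − a) = 1/(1 − 56) = -1/55. Expand this rational in ℤ_7: compute digits iteratively via d_i = x_i mod 7, x_{i+1} = (x_i − d_i)/7. The first 4 digits are (1, 1, 2, 3).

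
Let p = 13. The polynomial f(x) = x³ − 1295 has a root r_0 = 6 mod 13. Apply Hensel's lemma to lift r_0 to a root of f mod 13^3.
r_2 = 656 (mod 2197)

Hensel: r_{i+1} = r_i − f(r_i)/f′(r_i) mod 13^{i+2}, where f′(x) = 3x². Iterate:
  r_0 = 6 (mod 13)
  r_1 = 149 (mod 169)
  r_2 = 656 (mod 2197)
Final: r = 656 with f(r) ≡ 0 mod 13^3.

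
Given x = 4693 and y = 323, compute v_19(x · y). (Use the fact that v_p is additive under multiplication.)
v_19(1515839) = 3

v_p(x) = 2 (factor: 4693 = 19^2 · 13); v_p(y) = 1 (factor: 323 = 19^1 · 17). Additivity: v_p(xy) = v_p(x) + v_p(y) = 2 + 1 = 3. (Direct check: xy = 1515839 = 19^3 · (221).)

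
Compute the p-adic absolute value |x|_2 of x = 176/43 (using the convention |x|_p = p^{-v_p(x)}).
|176/43|_2 = 1/16

Step 1 — compute v_2(x) by factoring powers of 2 out of the numerator and denominator: v_2(176/43) = 4. Step 2 — apply |x|_p = p^{-v_p(x)} = 2^{-4} = 1/16.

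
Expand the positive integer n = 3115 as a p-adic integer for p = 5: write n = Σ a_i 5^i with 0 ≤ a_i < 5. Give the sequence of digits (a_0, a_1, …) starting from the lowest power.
(a_0, a_1, …) = (0, 3, 4, 4, 4)

Repeated division by 5 gives the digits low-to-high: 3115 = 3·5^1 + 4·5^2 + 4·5^3 + 4·5^4. Digit sequence: (0, 3, 4, 4, 4).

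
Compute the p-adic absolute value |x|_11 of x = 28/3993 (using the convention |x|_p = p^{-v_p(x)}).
|28/3993|_11 = 1331

Step 1 — compute v_11(x) by factoring powers of 11 out of the numerator and denominator: v_11(28/3993) = -3. Step 2 — apply |x|_p = p^{-v_p(x)} = 11^{3} = 1331.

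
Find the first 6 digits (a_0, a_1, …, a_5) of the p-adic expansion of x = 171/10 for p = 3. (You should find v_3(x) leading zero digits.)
(a_0, …, a_5) = (0, 0, 1, 0, 1, 0)

v_3(171/10) = 2, so a_0 = ... = a_1 = 0. Factor out: x = 3^2 · u with u = 19/10 a unit in ℤ_3. Expand u iteratively via a_{v+i} = u_i mod 3, u_{i+1} = (u_i − a_{v+i})/3:
  u_0 = 19/10;  a_2 = 1;  u_1 = (u_0 − 1)/3 = 3/10
  u_1 = 3/10;  a_3 = 0;  u_2 = (u_1 − 0)/3 = 1/10
  u_2 = 1/10;  a_4 = 1;  u_3 = (u_2 − 1)/3 = -3/10
  u_3 = -3/10;  a_5 = 0;  u_4 = (u_3 − 0)/3 = -1/10
Digits: (0, 0, 1, 0, 1, 0).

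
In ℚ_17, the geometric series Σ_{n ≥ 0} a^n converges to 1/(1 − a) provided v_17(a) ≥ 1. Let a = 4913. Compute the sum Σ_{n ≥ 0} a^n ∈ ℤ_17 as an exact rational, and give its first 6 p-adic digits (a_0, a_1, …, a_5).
Σ a^n = 1/(1 − a) = -1/4912;  first 6 digits = (1, 0, 0, 1, 0, 0)

v_17(a) = 3 ≥ 1, so the series converges in ℤ_17 to 1/(1 − a) = 1/(1 − 4913) = -1/4912. Expand this rational in ℤ_17: compute digits iteratively via d_i = x_i mod 17, x_{i+1} = (x_i − d_i)/17. The first 6 digits are (1, 0, 0, 1, 0, 0).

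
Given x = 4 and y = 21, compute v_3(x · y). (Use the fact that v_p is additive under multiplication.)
v_3(84) = 1

v_p(x) = 0 (factor: 4 = 3^0 · 4); v_p(y) = 1 (factor: 21 = 3^1 · 7). Additivity: v_p(xy) = v_p(x) + v_p(y) = 0 + 1 = 1. (Direct check: xy = 84 = 3^1 · (28).)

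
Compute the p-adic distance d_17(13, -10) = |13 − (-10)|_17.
d_17(13, -10) = 1

Step 1 — x − y = 13 − (-10) = 23. Step 2 — v_17(23) = 0 (factor: 23 = (17^0 · 23); the sign does not affect v_p). Step 3 — |x − y|_17 = 17^{0} = 1.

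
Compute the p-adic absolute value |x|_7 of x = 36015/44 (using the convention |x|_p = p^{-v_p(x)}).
|36015/44|_7 = 1/2401

Step 1 — compute v_7(x) by factoring powers of 7 out of the numerator and denominator: v_7(36015/44) = 4. Step 2 — apply |x|_p = p^{-v_p(x)} = 7^{-4} = 1/2401.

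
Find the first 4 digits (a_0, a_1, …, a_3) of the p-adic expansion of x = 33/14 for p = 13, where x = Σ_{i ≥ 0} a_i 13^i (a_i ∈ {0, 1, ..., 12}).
(a_0, …, a_3) = (7, 8, 4, 8)

v_13(33/14) = 0 (numerator and denominator both coprime to 13), so x ∈ ℤ_13^×. Compute digits iteratively via a_i = x_i mod 13, x_{i+1} = (x_i − a_i)/13, with x_0 = x:
  x_0 = 33/14;  a_0 = 7;  x_1 = (x_0 − 7)/13 = -5/14
  x_1 = -5/14;  a_1 = 8;  x_2 = (x_1 − 8)/13 = -9/14
  x_2 = -9/14;  a_2 = 4;  x_3 = (x_2 − 4)/13 = -5/14
  x_3 = -5/14;  a_3 = 8;  x_4 = (x_3 − 8)/13 = -9/14
Digits: (7, 8, 4, 8).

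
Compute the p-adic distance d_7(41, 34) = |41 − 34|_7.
d_7(41, 34) = 1/7

Step 1 — x − y = 41 − 34 = 7. Step 2 — v_7(7) = 1 (factor: 7 = (7^1 · 1); the sign does not affect v_p). Step 3 — |x − y|_7 = 7^{-1} = 1/7.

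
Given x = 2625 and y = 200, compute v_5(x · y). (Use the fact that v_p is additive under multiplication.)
v_5(525000) = 5

v_p(x) = 3 (factor: 2625 = 5^3 · 21); v_p(y) = 2 (factor: 200 = 5^2 · 8). Additivity: v_p(xy) = v_p(x) + v_p(y) = 3 + 2 = 5. (Direct check: xy = 525000 = 5^5 · (168).)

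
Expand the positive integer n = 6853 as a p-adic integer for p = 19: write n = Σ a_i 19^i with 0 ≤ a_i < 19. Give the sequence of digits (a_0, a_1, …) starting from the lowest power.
(a_0, a_1, …) = (13, 18, 18)

Repeated division by 19 gives the digits low-to-high: 6853 = 13 + 18·19^1 + 18·19^2. Digit sequence: (13, 18, 18).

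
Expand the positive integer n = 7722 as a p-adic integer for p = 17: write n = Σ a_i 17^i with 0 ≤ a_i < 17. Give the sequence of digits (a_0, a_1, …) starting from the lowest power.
(a_0, a_1, …) = (4, 12, 9, 1)

Repeated division by 17 gives the digits low-to-high: 7722 = 4 + 12·17^1 + 9·17^2 + 1·17^3. Digit sequence: (4, 12, 9, 1).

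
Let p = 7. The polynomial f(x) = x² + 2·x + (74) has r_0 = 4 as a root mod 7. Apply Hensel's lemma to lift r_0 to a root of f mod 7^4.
r_3 = 1915 (mod 2401)

Hensel: r_{i+1} = r_i − f(r_i)·(f′(r_i))^{-1} mod 7^{i+2}, f′(x) = 2x + 2. Iterate:
  r_0 = 4 (mod 7)
  r_1 = 4 (mod 49)
  r_2 = 200 (mod 343)
  r_3 = 1915 (mod 2401)
Final: r = 1915 satisfies f(r) ≡ 0 mod 7^4.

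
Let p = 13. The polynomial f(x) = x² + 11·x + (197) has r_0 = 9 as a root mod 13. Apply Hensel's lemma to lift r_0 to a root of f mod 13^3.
r_2 = 672 (mod 2197)

Hensel: r_{i+1} = r_i − f(r_i)·(f′(r_i))^{-1} mod 13^{i+2}, f′(x) = 2x + 11. Iterate:
  r_0 = 9 (mod 13)
  r_1 = 165 (mod 169)
  r_2 = 672 (mod 2197)
Final: r = 672 satisfies f(r) ≡ 0 mod 13^3.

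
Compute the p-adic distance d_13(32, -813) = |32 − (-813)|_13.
d_13(32, -813) = 1/169

Step 1 — x − y = 32 − (-813) = 845. Step 2 — v_13(845) = 2 (factor: 845 = (13^2 · 5); the sign does not affect v_p). Step 3 — |x − y|_13 = 13^{-2} = 1/169.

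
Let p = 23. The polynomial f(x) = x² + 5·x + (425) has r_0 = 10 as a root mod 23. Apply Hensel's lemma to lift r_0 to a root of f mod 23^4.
r_3 = 66641 (mod 279841)

Hensel: r_{i+1} = r_i − f(r_i)·(f′(r_i))^{-1} mod 23^{i+2}, f′(x) = 2x + 5. Iterate:
  r_0 = 10 (mod 23)
  r_1 = 516 (mod 529)
  r_2 = 5806 (mod 12167)
  r_3 = 66641 (mod 279841)
Final: r = 66641 satisfies f(r) ≡ 0 mod 23^4.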